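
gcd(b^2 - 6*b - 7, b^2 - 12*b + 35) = b - 7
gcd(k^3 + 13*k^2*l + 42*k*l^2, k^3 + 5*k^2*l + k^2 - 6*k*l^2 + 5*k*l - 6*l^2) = k + 6*l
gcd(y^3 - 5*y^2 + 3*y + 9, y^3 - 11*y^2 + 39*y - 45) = y^2 - 6*y + 9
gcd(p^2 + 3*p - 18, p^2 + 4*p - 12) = p + 6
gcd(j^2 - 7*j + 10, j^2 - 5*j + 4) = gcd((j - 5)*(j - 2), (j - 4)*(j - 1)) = 1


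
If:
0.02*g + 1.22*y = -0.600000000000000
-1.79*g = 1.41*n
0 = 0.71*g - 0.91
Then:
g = 1.28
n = -1.63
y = -0.51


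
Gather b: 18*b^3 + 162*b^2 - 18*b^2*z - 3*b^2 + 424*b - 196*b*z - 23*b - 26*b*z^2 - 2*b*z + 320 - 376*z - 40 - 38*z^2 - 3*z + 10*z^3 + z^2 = 18*b^3 + b^2*(159 - 18*z) + b*(-26*z^2 - 198*z + 401) + 10*z^3 - 37*z^2 - 379*z + 280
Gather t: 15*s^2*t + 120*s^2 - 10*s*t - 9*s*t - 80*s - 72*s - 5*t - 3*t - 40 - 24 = 120*s^2 - 152*s + t*(15*s^2 - 19*s - 8) - 64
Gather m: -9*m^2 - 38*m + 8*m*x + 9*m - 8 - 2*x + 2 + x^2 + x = -9*m^2 + m*(8*x - 29) + x^2 - x - 6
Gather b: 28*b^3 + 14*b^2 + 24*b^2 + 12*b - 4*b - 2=28*b^3 + 38*b^2 + 8*b - 2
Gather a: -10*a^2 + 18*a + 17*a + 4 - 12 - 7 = -10*a^2 + 35*a - 15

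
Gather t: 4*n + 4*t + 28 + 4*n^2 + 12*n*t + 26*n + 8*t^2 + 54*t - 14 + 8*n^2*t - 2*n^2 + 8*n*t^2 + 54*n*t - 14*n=2*n^2 + 16*n + t^2*(8*n + 8) + t*(8*n^2 + 66*n + 58) + 14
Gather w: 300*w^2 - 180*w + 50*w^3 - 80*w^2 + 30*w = 50*w^3 + 220*w^2 - 150*w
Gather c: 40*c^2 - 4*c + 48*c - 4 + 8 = 40*c^2 + 44*c + 4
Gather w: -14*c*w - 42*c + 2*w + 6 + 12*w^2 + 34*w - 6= -42*c + 12*w^2 + w*(36 - 14*c)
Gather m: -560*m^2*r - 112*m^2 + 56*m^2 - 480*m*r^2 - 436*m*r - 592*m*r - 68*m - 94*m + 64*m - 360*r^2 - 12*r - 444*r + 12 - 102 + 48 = m^2*(-560*r - 56) + m*(-480*r^2 - 1028*r - 98) - 360*r^2 - 456*r - 42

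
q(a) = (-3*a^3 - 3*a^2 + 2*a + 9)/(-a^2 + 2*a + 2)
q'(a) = (2*a - 2)*(-3*a^3 - 3*a^2 + 2*a + 9)/(-a^2 + 2*a + 2)^2 + (-9*a^2 - 6*a + 2)/(-a^2 + 2*a + 2)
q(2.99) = 95.86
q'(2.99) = -296.96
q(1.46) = -1.37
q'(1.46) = -9.76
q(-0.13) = 5.05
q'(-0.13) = -5.09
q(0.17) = 4.00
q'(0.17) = -2.56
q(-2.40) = -3.32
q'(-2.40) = 1.51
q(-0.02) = 4.57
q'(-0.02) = -3.68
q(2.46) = -56.31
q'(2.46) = -266.74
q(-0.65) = 26.15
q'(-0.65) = -303.40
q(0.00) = 4.50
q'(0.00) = -3.50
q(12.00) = 47.31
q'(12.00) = 2.76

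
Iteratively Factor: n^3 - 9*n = (n - 3)*(n^2 + 3*n) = n*(n - 3)*(n + 3)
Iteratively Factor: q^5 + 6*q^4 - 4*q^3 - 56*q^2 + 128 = (q + 4)*(q^4 + 2*q^3 - 12*q^2 - 8*q + 32) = (q - 2)*(q + 4)*(q^3 + 4*q^2 - 4*q - 16) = (q - 2)*(q + 2)*(q + 4)*(q^2 + 2*q - 8) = (q - 2)^2*(q + 2)*(q + 4)*(q + 4)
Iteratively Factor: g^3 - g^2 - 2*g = (g - 2)*(g^2 + g) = (g - 2)*(g + 1)*(g)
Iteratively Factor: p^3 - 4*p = (p + 2)*(p^2 - 2*p) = p*(p + 2)*(p - 2)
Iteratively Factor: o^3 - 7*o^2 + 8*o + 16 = (o - 4)*(o^2 - 3*o - 4) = (o - 4)*(o + 1)*(o - 4)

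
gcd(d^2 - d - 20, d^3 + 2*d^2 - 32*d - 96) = d + 4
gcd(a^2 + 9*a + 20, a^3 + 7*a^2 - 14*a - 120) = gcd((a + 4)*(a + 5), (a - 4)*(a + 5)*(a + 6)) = a + 5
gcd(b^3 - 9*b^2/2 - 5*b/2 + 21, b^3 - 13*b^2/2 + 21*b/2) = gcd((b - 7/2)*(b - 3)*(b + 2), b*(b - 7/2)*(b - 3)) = b^2 - 13*b/2 + 21/2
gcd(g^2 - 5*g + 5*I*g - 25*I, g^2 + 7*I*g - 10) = g + 5*I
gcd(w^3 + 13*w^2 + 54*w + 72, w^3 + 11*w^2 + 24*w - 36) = w + 6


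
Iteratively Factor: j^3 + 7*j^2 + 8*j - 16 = (j + 4)*(j^2 + 3*j - 4) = (j + 4)^2*(j - 1)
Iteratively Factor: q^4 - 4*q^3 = (q)*(q^3 - 4*q^2) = q^2*(q^2 - 4*q) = q^3*(q - 4)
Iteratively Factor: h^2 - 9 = (h - 3)*(h + 3)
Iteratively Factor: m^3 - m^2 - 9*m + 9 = (m - 1)*(m^2 - 9) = (m - 3)*(m - 1)*(m + 3)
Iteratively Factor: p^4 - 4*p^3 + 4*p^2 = (p)*(p^3 - 4*p^2 + 4*p) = p*(p - 2)*(p^2 - 2*p) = p*(p - 2)^2*(p)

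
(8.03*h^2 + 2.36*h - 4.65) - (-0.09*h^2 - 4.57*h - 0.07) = 8.12*h^2 + 6.93*h - 4.58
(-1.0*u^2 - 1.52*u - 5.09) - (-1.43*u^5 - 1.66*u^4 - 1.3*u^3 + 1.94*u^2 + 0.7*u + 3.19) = 1.43*u^5 + 1.66*u^4 + 1.3*u^3 - 2.94*u^2 - 2.22*u - 8.28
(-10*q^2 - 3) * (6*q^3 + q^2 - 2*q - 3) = -60*q^5 - 10*q^4 + 2*q^3 + 27*q^2 + 6*q + 9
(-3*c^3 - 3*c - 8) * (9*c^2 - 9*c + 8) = -27*c^5 + 27*c^4 - 51*c^3 - 45*c^2 + 48*c - 64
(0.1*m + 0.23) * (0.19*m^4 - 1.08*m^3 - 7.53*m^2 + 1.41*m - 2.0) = 0.019*m^5 - 0.0643*m^4 - 1.0014*m^3 - 1.5909*m^2 + 0.1243*m - 0.46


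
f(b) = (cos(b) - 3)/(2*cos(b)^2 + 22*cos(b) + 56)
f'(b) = (4*sin(b)*cos(b) + 22*sin(b))*(cos(b) - 3)/(2*cos(b)^2 + 22*cos(b) + 56)^2 - sin(b)/(2*cos(b)^2 + 22*cos(b) + 56) = (cos(b)^2 - 6*cos(b) - 61)*sin(b)/(2*(cos(b)^2 + 11*cos(b) + 28)^2)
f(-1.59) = -0.05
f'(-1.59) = 0.04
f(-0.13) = -0.03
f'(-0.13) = 0.00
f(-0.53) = -0.03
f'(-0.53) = 0.01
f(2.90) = -0.11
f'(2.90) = -0.02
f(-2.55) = -0.10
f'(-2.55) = 0.04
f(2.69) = -0.10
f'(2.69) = -0.03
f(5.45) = -0.03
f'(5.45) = 0.02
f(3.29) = -0.11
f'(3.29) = 0.01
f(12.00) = -0.03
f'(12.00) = 0.01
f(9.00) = -0.10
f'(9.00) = -0.03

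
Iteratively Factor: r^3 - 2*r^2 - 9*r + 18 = (r - 2)*(r^2 - 9) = (r - 2)*(r + 3)*(r - 3)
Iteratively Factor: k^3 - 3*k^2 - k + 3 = (k + 1)*(k^2 - 4*k + 3) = (k - 3)*(k + 1)*(k - 1)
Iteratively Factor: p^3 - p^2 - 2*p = (p + 1)*(p^2 - 2*p) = (p - 2)*(p + 1)*(p)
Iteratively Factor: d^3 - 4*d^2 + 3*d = (d - 3)*(d^2 - d) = d*(d - 3)*(d - 1)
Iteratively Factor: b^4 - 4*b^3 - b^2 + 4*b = (b - 1)*(b^3 - 3*b^2 - 4*b) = (b - 1)*(b + 1)*(b^2 - 4*b) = (b - 4)*(b - 1)*(b + 1)*(b)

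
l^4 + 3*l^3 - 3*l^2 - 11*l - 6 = (l - 2)*(l + 1)^2*(l + 3)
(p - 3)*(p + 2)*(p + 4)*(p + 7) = p^4 + 10*p^3 + 11*p^2 - 94*p - 168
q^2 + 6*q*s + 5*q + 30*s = (q + 5)*(q + 6*s)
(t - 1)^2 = t^2 - 2*t + 1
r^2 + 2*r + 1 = (r + 1)^2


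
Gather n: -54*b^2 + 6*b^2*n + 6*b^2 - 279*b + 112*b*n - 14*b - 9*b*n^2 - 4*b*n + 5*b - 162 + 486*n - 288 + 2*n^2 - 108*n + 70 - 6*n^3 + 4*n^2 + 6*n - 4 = -48*b^2 - 288*b - 6*n^3 + n^2*(6 - 9*b) + n*(6*b^2 + 108*b + 384) - 384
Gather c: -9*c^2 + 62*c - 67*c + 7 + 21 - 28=-9*c^2 - 5*c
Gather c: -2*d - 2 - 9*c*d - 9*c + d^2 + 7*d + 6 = c*(-9*d - 9) + d^2 + 5*d + 4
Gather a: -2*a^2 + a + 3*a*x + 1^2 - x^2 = -2*a^2 + a*(3*x + 1) - x^2 + 1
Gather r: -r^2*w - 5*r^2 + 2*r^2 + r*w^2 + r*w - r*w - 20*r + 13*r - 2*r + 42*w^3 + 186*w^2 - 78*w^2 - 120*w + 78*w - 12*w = r^2*(-w - 3) + r*(w^2 - 9) + 42*w^3 + 108*w^2 - 54*w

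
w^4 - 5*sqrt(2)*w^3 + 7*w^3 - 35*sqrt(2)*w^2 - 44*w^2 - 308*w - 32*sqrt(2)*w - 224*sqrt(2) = (w + 7)*(w - 8*sqrt(2))*(w + sqrt(2))*(w + 2*sqrt(2))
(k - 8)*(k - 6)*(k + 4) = k^3 - 10*k^2 - 8*k + 192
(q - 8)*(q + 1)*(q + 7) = q^3 - 57*q - 56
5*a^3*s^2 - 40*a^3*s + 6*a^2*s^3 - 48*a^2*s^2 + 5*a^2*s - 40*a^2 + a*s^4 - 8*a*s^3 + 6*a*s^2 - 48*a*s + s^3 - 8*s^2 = (a + s)*(5*a + s)*(s - 8)*(a*s + 1)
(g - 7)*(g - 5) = g^2 - 12*g + 35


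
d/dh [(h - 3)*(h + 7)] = 2*h + 4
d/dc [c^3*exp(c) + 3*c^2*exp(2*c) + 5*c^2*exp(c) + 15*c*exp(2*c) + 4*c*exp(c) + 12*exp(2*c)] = (c^3 + 6*c^2*exp(c) + 8*c^2 + 36*c*exp(c) + 14*c + 39*exp(c) + 4)*exp(c)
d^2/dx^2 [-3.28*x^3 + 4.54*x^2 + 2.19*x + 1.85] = 9.08 - 19.68*x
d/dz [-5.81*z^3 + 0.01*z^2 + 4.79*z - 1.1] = -17.43*z^2 + 0.02*z + 4.79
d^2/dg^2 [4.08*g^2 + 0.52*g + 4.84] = 8.16000000000000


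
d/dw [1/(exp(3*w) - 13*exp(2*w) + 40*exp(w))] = (-3*exp(2*w) + 26*exp(w) - 40)*exp(-w)/(exp(2*w) - 13*exp(w) + 40)^2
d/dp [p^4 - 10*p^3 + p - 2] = 4*p^3 - 30*p^2 + 1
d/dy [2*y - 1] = 2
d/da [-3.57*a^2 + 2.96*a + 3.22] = 2.96 - 7.14*a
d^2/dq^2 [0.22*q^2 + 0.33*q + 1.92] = 0.440000000000000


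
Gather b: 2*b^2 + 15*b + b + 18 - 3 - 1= 2*b^2 + 16*b + 14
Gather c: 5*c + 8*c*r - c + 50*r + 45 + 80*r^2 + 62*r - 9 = c*(8*r + 4) + 80*r^2 + 112*r + 36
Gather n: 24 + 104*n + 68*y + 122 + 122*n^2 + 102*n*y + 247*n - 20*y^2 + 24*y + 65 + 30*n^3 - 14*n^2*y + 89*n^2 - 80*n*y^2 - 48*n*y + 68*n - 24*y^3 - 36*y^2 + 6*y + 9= 30*n^3 + n^2*(211 - 14*y) + n*(-80*y^2 + 54*y + 419) - 24*y^3 - 56*y^2 + 98*y + 220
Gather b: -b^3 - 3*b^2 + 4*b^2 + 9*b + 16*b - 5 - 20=-b^3 + b^2 + 25*b - 25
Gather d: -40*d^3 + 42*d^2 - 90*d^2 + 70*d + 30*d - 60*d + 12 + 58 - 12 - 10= -40*d^3 - 48*d^2 + 40*d + 48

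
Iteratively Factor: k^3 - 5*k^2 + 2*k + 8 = (k - 2)*(k^2 - 3*k - 4) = (k - 4)*(k - 2)*(k + 1)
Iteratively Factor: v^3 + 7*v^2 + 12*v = (v + 3)*(v^2 + 4*v) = v*(v + 3)*(v + 4)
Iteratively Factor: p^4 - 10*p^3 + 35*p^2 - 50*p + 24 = (p - 4)*(p^3 - 6*p^2 + 11*p - 6) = (p - 4)*(p - 3)*(p^2 - 3*p + 2) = (p - 4)*(p - 3)*(p - 2)*(p - 1)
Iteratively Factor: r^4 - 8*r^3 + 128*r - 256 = (r - 4)*(r^3 - 4*r^2 - 16*r + 64) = (r - 4)*(r + 4)*(r^2 - 8*r + 16) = (r - 4)^2*(r + 4)*(r - 4)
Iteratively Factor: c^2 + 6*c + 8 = (c + 4)*(c + 2)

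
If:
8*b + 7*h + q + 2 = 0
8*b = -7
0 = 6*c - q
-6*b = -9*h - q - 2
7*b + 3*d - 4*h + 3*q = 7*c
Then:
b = -7/8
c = 383/48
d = -5095/144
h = -49/8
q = 383/8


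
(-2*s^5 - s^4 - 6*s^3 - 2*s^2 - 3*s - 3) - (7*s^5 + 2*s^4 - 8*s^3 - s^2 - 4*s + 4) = -9*s^5 - 3*s^4 + 2*s^3 - s^2 + s - 7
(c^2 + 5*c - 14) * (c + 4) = c^3 + 9*c^2 + 6*c - 56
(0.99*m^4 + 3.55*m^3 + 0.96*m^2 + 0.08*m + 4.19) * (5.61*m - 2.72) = 5.5539*m^5 + 17.2227*m^4 - 4.2704*m^3 - 2.1624*m^2 + 23.2883*m - 11.3968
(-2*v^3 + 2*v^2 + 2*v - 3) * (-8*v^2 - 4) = 16*v^5 - 16*v^4 - 8*v^3 + 16*v^2 - 8*v + 12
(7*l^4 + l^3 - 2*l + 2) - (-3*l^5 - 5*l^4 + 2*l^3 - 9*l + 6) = 3*l^5 + 12*l^4 - l^3 + 7*l - 4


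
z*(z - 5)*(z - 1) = z^3 - 6*z^2 + 5*z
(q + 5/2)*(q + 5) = q^2 + 15*q/2 + 25/2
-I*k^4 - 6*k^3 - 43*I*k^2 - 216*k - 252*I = (k - 7*I)*(k - 6*I)*(k + 6*I)*(-I*k + 1)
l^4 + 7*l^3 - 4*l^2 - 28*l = l*(l - 2)*(l + 2)*(l + 7)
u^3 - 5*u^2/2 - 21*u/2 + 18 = (u - 4)*(u - 3/2)*(u + 3)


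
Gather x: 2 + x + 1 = x + 3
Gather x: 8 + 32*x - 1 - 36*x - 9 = -4*x - 2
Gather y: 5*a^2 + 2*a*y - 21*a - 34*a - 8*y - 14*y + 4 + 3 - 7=5*a^2 - 55*a + y*(2*a - 22)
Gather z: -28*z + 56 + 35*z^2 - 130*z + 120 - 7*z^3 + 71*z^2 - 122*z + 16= -7*z^3 + 106*z^2 - 280*z + 192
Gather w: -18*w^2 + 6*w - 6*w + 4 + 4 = 8 - 18*w^2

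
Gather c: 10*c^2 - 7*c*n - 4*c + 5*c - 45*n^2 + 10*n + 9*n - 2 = 10*c^2 + c*(1 - 7*n) - 45*n^2 + 19*n - 2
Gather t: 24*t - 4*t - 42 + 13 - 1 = 20*t - 30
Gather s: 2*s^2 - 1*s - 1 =2*s^2 - s - 1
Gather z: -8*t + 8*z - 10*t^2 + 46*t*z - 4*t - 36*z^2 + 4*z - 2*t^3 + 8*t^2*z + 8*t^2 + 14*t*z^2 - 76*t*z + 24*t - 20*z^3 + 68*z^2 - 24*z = -2*t^3 - 2*t^2 + 12*t - 20*z^3 + z^2*(14*t + 32) + z*(8*t^2 - 30*t - 12)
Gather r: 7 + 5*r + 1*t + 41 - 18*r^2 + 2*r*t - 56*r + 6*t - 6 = -18*r^2 + r*(2*t - 51) + 7*t + 42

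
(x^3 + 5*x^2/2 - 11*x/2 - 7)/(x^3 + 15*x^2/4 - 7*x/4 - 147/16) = 8*(x^2 - x - 2)/(8*x^2 + 2*x - 21)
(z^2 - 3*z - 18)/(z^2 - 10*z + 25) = (z^2 - 3*z - 18)/(z^2 - 10*z + 25)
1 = 1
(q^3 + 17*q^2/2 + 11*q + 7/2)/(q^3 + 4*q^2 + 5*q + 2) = (2*q^2 + 15*q + 7)/(2*(q^2 + 3*q + 2))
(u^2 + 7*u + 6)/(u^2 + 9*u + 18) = (u + 1)/(u + 3)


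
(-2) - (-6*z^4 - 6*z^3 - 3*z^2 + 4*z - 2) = 6*z^4 + 6*z^3 + 3*z^2 - 4*z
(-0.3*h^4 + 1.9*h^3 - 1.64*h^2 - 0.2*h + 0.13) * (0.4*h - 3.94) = -0.12*h^5 + 1.942*h^4 - 8.142*h^3 + 6.3816*h^2 + 0.84*h - 0.5122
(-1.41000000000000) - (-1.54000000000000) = 0.130000000000000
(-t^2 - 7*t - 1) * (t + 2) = -t^3 - 9*t^2 - 15*t - 2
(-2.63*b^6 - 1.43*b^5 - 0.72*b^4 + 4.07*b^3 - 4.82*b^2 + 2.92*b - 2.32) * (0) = 0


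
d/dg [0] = 0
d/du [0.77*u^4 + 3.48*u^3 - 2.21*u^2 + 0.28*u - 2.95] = 3.08*u^3 + 10.44*u^2 - 4.42*u + 0.28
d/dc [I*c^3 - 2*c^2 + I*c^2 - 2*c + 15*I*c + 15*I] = 3*I*c^2 + 2*c*(-2 + I) - 2 + 15*I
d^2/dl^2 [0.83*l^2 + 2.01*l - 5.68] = 1.66000000000000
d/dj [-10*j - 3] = -10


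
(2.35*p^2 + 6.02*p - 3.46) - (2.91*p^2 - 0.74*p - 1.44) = -0.56*p^2 + 6.76*p - 2.02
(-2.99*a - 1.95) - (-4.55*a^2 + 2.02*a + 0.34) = 4.55*a^2 - 5.01*a - 2.29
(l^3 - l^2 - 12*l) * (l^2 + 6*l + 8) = l^5 + 5*l^4 - 10*l^3 - 80*l^2 - 96*l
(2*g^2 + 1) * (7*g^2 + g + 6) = 14*g^4 + 2*g^3 + 19*g^2 + g + 6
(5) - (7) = -2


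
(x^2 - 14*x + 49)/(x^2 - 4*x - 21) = (x - 7)/(x + 3)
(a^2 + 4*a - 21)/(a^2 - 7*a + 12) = (a + 7)/(a - 4)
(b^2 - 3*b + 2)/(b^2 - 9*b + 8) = (b - 2)/(b - 8)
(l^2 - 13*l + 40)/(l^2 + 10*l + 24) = (l^2 - 13*l + 40)/(l^2 + 10*l + 24)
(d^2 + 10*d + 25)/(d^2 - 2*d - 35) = (d + 5)/(d - 7)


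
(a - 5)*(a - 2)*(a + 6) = a^3 - a^2 - 32*a + 60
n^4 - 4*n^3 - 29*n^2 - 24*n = n*(n - 8)*(n + 1)*(n + 3)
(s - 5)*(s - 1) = s^2 - 6*s + 5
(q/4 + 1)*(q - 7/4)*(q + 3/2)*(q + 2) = q^4/4 + 23*q^3/16 + 31*q^2/32 - 71*q/16 - 21/4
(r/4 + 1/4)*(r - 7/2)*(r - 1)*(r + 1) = r^4/4 - 5*r^3/8 - 9*r^2/8 + 5*r/8 + 7/8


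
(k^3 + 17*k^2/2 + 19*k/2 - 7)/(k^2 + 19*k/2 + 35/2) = (2*k^2 + 3*k - 2)/(2*k + 5)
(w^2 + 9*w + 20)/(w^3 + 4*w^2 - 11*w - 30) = (w + 4)/(w^2 - w - 6)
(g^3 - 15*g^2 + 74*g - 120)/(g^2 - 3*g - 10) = (g^2 - 10*g + 24)/(g + 2)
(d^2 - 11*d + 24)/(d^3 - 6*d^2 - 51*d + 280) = (d - 3)/(d^2 + 2*d - 35)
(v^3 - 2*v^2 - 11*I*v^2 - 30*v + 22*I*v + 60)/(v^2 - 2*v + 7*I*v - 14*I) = (v^2 - 11*I*v - 30)/(v + 7*I)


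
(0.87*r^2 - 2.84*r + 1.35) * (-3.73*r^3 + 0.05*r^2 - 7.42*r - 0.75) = -3.2451*r^5 + 10.6367*r^4 - 11.6329*r^3 + 20.4878*r^2 - 7.887*r - 1.0125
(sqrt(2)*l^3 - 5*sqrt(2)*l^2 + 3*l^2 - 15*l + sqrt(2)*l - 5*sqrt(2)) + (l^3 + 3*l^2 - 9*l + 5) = l^3 + sqrt(2)*l^3 - 5*sqrt(2)*l^2 + 6*l^2 - 24*l + sqrt(2)*l - 5*sqrt(2) + 5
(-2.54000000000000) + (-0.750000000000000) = -3.29000000000000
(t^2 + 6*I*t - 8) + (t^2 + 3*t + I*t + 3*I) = 2*t^2 + 3*t + 7*I*t - 8 + 3*I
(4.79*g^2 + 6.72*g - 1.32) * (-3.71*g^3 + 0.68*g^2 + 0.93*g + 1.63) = -17.7709*g^5 - 21.674*g^4 + 13.9215*g^3 + 13.1597*g^2 + 9.726*g - 2.1516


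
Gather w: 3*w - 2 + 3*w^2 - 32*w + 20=3*w^2 - 29*w + 18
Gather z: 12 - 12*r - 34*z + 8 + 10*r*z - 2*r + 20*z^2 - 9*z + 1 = -14*r + 20*z^2 + z*(10*r - 43) + 21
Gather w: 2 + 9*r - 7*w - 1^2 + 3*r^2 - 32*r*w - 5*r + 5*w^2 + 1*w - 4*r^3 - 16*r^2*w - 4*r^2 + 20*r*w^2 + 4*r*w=-4*r^3 - r^2 + 4*r + w^2*(20*r + 5) + w*(-16*r^2 - 28*r - 6) + 1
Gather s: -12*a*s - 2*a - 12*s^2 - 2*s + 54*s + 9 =-2*a - 12*s^2 + s*(52 - 12*a) + 9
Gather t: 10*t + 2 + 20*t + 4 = 30*t + 6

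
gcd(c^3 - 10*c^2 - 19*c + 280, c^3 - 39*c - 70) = c^2 - 2*c - 35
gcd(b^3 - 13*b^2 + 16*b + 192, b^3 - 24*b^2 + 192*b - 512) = b^2 - 16*b + 64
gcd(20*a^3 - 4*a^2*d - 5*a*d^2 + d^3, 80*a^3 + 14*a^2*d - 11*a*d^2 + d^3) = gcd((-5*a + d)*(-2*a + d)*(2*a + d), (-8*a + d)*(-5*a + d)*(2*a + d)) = 10*a^2 + 3*a*d - d^2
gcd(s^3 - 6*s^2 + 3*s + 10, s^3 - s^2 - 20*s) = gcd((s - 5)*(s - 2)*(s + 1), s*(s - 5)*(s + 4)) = s - 5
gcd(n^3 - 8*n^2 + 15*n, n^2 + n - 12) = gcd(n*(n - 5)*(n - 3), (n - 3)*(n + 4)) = n - 3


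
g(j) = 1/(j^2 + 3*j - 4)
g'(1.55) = -0.65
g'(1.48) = -0.86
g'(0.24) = -0.34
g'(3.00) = -0.05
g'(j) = (-2*j - 3)/(j^2 + 3*j - 4)^2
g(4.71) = 0.03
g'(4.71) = -0.01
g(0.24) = -0.31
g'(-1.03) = -0.03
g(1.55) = 0.33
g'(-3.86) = 10.20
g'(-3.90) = 19.99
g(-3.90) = -2.04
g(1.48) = 0.38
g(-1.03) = -0.17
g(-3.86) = -1.47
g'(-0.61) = -0.06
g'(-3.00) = 0.19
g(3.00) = 0.07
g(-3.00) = -0.25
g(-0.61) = -0.18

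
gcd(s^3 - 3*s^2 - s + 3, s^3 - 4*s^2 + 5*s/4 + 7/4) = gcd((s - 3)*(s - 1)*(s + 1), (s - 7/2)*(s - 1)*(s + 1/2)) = s - 1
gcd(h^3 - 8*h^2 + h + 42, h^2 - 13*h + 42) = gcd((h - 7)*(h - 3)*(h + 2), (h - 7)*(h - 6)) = h - 7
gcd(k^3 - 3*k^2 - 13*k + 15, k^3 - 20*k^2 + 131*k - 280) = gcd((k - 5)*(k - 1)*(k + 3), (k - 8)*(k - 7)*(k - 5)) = k - 5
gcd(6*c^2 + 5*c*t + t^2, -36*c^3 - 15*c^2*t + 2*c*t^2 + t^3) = 3*c + t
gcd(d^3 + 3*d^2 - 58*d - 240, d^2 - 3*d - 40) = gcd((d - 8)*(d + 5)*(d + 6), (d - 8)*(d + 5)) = d^2 - 3*d - 40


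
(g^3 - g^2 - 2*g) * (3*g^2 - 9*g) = 3*g^5 - 12*g^4 + 3*g^3 + 18*g^2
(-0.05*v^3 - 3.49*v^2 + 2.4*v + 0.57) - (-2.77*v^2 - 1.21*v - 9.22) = -0.05*v^3 - 0.72*v^2 + 3.61*v + 9.79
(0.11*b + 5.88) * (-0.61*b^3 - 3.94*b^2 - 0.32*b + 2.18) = -0.0671*b^4 - 4.0202*b^3 - 23.2024*b^2 - 1.6418*b + 12.8184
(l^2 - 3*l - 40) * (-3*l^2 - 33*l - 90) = -3*l^4 - 24*l^3 + 129*l^2 + 1590*l + 3600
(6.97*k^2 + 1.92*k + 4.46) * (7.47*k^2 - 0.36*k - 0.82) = 52.0659*k^4 + 11.8332*k^3 + 26.9096*k^2 - 3.18*k - 3.6572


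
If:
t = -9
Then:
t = -9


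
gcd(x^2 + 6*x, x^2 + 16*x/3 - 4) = x + 6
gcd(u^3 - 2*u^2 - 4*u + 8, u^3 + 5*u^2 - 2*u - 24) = u - 2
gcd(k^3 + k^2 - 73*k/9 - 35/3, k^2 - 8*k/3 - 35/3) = k + 7/3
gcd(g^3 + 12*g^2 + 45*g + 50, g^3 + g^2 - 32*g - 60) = g^2 + 7*g + 10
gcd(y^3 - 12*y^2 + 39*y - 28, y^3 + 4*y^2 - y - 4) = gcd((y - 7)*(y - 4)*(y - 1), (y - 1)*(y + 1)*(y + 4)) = y - 1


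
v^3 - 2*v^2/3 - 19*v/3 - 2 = (v - 3)*(v + 1/3)*(v + 2)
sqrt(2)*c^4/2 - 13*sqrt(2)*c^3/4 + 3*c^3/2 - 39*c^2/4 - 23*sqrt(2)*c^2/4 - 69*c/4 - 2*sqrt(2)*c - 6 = (c - 8)*(c + 1/2)*(c + 3*sqrt(2)/2)*(sqrt(2)*c/2 + sqrt(2)/2)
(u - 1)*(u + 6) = u^2 + 5*u - 6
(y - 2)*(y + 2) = y^2 - 4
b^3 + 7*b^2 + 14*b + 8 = (b + 1)*(b + 2)*(b + 4)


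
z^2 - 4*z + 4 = (z - 2)^2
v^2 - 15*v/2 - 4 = (v - 8)*(v + 1/2)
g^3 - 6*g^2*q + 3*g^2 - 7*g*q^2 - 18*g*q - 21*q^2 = (g + 3)*(g - 7*q)*(g + q)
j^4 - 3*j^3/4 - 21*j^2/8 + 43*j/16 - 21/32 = (j - 3/2)*(j - 1/2)^2*(j + 7/4)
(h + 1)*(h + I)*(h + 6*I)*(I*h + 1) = I*h^4 - 6*h^3 + I*h^3 - 6*h^2 + I*h^2 - 6*h + I*h - 6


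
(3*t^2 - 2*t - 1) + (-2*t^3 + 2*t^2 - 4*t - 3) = -2*t^3 + 5*t^2 - 6*t - 4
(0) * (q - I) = 0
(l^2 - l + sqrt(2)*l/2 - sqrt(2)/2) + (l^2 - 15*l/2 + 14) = 2*l^2 - 17*l/2 + sqrt(2)*l/2 - sqrt(2)/2 + 14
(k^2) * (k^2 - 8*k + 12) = k^4 - 8*k^3 + 12*k^2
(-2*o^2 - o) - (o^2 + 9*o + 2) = -3*o^2 - 10*o - 2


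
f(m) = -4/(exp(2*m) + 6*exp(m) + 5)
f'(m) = -4*(-2*exp(2*m) - 6*exp(m))/(exp(2*m) + 6*exp(m) + 5)^2 = 8*(exp(m) + 3)*exp(m)/(exp(2*m) + 6*exp(m) + 5)^2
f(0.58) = -0.21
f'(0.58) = 0.19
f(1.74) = -0.06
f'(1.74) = 0.08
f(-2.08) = -0.69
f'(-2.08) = 0.09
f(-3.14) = -0.76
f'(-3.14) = 0.04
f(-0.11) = -0.36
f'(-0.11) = 0.22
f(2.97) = -0.01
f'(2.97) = 0.01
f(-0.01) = -0.34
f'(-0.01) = 0.22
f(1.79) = -0.05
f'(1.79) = 0.07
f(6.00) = 0.00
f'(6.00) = 0.00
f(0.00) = -0.33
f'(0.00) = 0.22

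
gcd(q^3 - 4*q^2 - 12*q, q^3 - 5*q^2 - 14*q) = q^2 + 2*q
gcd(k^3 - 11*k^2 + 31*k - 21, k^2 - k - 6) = k - 3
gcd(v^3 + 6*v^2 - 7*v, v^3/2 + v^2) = v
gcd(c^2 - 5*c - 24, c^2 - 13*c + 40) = c - 8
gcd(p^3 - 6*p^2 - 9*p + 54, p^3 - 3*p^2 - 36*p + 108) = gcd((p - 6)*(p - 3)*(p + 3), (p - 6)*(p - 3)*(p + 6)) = p^2 - 9*p + 18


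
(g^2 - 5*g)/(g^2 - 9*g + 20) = g/(g - 4)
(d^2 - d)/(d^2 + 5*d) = (d - 1)/(d + 5)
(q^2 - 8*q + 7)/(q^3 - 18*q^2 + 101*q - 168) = (q - 1)/(q^2 - 11*q + 24)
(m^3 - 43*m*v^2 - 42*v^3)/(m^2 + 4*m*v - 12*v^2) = (-m^2 + 6*m*v + 7*v^2)/(-m + 2*v)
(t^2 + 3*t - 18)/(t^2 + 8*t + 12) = (t - 3)/(t + 2)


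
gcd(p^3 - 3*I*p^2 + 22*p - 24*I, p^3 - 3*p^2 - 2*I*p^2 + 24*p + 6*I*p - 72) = p^2 - 2*I*p + 24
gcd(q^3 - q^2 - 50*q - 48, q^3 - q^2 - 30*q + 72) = q + 6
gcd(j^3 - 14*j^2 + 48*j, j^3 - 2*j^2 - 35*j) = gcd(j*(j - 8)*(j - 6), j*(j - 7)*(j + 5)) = j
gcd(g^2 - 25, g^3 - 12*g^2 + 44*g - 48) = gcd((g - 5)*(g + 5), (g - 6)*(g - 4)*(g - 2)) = 1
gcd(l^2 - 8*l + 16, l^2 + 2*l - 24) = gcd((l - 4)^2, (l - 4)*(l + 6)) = l - 4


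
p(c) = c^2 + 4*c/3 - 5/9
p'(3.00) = 7.33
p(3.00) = 12.44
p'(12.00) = 25.33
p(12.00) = 159.44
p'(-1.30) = -1.27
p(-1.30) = -0.60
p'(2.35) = 6.03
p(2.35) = 8.10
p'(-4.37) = -7.41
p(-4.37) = 12.71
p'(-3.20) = -5.07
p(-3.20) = 5.42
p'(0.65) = 2.63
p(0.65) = 0.73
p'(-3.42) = -5.51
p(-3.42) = 6.58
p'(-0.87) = -0.41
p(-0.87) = -0.96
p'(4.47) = 10.27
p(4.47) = 25.39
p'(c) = 2*c + 4/3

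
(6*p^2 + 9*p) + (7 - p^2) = 5*p^2 + 9*p + 7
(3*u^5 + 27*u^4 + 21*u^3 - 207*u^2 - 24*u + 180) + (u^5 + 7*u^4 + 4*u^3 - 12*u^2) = 4*u^5 + 34*u^4 + 25*u^3 - 219*u^2 - 24*u + 180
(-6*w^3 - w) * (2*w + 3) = -12*w^4 - 18*w^3 - 2*w^2 - 3*w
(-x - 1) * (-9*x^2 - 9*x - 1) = 9*x^3 + 18*x^2 + 10*x + 1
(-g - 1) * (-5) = 5*g + 5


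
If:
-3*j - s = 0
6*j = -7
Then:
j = -7/6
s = 7/2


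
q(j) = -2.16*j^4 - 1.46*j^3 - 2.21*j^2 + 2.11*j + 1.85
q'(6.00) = -2048.33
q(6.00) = -3179.77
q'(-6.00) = 1737.19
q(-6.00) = -2574.37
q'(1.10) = -19.55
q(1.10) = -3.61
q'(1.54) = -46.64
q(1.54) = -17.62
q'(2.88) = -253.34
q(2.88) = -193.88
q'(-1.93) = 56.44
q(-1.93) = -29.93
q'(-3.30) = 279.49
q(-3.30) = -232.87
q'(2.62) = -194.92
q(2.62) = -135.83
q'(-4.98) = 982.59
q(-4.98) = -1211.68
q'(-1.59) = 32.79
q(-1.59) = -15.03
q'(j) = -8.64*j^3 - 4.38*j^2 - 4.42*j + 2.11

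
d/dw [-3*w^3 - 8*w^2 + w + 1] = -9*w^2 - 16*w + 1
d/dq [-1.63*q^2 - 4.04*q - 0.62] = -3.26*q - 4.04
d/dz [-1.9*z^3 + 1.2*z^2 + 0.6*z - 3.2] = -5.7*z^2 + 2.4*z + 0.6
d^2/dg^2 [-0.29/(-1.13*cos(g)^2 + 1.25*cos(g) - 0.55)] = (-1.481204*(1 - cos(g)^2)^2 + 1.228875*cos(g)^3 - 0.472787*cos(g)^2 - 2.657125*cos(g) + 2.026984)/(1.13*cos(g)^2 - 1.25*cos(g) + 0.55)^3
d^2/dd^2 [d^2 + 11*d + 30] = 2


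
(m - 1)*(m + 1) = m^2 - 1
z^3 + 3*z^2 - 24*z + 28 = (z - 2)^2*(z + 7)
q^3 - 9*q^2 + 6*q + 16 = (q - 8)*(q - 2)*(q + 1)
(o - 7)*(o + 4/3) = o^2 - 17*o/3 - 28/3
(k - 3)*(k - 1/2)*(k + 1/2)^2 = k^4 - 5*k^3/2 - 7*k^2/4 + 5*k/8 + 3/8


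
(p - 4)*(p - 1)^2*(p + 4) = p^4 - 2*p^3 - 15*p^2 + 32*p - 16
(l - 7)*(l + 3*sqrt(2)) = l^2 - 7*l + 3*sqrt(2)*l - 21*sqrt(2)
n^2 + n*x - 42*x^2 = (n - 6*x)*(n + 7*x)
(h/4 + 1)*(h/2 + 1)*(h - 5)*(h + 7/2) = h^4/8 + 9*h^3/16 - 37*h^2/16 - 117*h/8 - 35/2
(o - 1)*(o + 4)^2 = o^3 + 7*o^2 + 8*o - 16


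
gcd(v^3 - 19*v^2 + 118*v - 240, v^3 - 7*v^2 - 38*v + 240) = v^2 - 13*v + 40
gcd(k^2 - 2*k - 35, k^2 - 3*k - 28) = k - 7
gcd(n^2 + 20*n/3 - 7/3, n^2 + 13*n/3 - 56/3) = n + 7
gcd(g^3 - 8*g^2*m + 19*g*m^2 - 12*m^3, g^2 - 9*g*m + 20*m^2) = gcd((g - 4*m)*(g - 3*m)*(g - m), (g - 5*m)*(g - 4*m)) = g - 4*m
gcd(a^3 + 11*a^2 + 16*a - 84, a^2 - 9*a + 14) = a - 2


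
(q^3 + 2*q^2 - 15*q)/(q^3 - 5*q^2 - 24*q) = (-q^2 - 2*q + 15)/(-q^2 + 5*q + 24)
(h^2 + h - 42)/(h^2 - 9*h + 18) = (h + 7)/(h - 3)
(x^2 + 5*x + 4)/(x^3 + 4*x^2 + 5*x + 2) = (x + 4)/(x^2 + 3*x + 2)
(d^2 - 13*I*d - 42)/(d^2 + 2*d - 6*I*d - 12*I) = (d - 7*I)/(d + 2)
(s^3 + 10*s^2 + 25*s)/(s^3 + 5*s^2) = (s + 5)/s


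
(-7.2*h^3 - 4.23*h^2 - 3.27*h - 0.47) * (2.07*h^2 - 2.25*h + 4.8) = -14.904*h^5 + 7.4439*h^4 - 31.8114*h^3 - 13.9194*h^2 - 14.6385*h - 2.256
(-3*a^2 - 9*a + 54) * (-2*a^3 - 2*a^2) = 6*a^5 + 24*a^4 - 90*a^3 - 108*a^2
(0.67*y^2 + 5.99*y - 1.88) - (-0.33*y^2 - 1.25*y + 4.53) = 1.0*y^2 + 7.24*y - 6.41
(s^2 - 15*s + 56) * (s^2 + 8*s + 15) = s^4 - 7*s^3 - 49*s^2 + 223*s + 840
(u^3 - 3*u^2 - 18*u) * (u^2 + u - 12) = u^5 - 2*u^4 - 33*u^3 + 18*u^2 + 216*u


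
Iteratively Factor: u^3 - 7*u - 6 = (u + 1)*(u^2 - u - 6) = (u - 3)*(u + 1)*(u + 2)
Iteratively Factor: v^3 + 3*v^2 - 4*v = (v + 4)*(v^2 - v) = (v - 1)*(v + 4)*(v)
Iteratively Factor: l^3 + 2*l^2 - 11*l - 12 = (l + 1)*(l^2 + l - 12) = (l + 1)*(l + 4)*(l - 3)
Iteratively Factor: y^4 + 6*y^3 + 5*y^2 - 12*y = (y + 3)*(y^3 + 3*y^2 - 4*y) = (y + 3)*(y + 4)*(y^2 - y) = (y - 1)*(y + 3)*(y + 4)*(y)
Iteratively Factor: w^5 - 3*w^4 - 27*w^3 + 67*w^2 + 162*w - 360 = (w + 3)*(w^4 - 6*w^3 - 9*w^2 + 94*w - 120) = (w - 2)*(w + 3)*(w^3 - 4*w^2 - 17*w + 60) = (w - 3)*(w - 2)*(w + 3)*(w^2 - w - 20) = (w - 5)*(w - 3)*(w - 2)*(w + 3)*(w + 4)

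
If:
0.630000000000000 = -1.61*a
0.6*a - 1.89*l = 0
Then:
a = -0.39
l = -0.12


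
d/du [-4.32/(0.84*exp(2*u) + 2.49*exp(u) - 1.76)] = (7.2576*exp(u) + 10.7568)*exp(u)/(0.84*exp(2*u) + 2.49*exp(u) - 1.76)^2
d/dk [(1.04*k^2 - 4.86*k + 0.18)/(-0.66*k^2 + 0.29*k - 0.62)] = (-2.906*k^2 - 1.052*k + 2.961)/(0.4356*k^4 - 0.3828*k^3 + 0.9025*k^2 - 0.3596*k + 0.3844)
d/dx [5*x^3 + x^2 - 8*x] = 15*x^2 + 2*x - 8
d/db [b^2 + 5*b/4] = 2*b + 5/4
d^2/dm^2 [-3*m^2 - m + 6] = -6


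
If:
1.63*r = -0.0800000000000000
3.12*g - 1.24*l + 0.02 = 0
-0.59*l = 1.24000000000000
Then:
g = -0.84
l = -2.10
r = -0.05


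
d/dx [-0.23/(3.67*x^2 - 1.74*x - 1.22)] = (1.6882*x - 0.4002)/(-3.67*x^2 + 1.74*x + 1.22)^2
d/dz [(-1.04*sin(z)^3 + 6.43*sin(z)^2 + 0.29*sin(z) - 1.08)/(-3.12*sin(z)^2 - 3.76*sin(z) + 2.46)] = (3.2448*sin(z)^4 + 7.8208*sin(z)^3 - 30.9472*sin(z)^2 + 24.8964*sin(z) - 3.3474)*cos(z)/(9.7344*sin(z)^4 + 23.4624*sin(z)^3 - 1.2128*sin(z)^2 - 18.4992*sin(z) + 6.0516)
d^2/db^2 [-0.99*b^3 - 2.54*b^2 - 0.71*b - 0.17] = -5.94*b - 5.08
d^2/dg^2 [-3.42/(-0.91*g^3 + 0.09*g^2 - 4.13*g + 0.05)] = ((0.6156 - 18.6732*g)*(0.91*g^3 - 0.09*g^2 + 4.13*g - 0.05) + 3.42*(2.73*g^2 - 0.18*g + 4.13)*(5.46*g^2 - 0.36*g + 8.26))/(0.91*g^3 - 0.09*g^2 + 4.13*g - 0.05)^3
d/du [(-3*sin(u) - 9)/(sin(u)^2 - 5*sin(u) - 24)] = 3*cos(u)/(sin(u) - 8)^2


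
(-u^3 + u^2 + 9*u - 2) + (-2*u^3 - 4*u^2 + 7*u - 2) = -3*u^3 - 3*u^2 + 16*u - 4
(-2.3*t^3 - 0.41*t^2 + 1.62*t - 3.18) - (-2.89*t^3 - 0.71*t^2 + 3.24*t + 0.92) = 0.59*t^3 + 0.3*t^2 - 1.62*t - 4.1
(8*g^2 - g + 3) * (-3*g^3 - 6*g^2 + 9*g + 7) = -24*g^5 - 45*g^4 + 69*g^3 + 29*g^2 + 20*g + 21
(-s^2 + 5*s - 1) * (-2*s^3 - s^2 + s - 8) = 2*s^5 - 9*s^4 - 4*s^3 + 14*s^2 - 41*s + 8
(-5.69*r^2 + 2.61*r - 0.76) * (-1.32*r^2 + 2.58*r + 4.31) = 7.5108*r^4 - 18.1254*r^3 - 16.7869*r^2 + 9.2883*r - 3.2756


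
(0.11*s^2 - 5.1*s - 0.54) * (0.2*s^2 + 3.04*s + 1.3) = 0.022*s^4 - 0.6856*s^3 - 15.469*s^2 - 8.2716*s - 0.702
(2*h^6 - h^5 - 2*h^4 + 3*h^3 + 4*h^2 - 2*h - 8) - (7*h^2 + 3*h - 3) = 2*h^6 - h^5 - 2*h^4 + 3*h^3 - 3*h^2 - 5*h - 5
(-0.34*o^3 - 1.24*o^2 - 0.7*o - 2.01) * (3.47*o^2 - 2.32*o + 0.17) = -1.1798*o^5 - 3.514*o^4 + 0.39*o^3 - 5.5615*o^2 + 4.5442*o - 0.3417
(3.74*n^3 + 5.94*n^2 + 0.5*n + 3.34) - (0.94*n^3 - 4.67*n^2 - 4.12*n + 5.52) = 2.8*n^3 + 10.61*n^2 + 4.62*n - 2.18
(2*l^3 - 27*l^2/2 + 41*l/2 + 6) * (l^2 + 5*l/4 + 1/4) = 2*l^5 - 11*l^4 + 33*l^3/8 + 113*l^2/4 + 101*l/8 + 3/2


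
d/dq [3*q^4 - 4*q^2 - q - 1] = 12*q^3 - 8*q - 1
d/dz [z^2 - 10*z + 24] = 2*z - 10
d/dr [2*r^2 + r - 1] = 4*r + 1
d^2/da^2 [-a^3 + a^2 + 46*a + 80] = 2 - 6*a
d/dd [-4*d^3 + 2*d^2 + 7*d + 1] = -12*d^2 + 4*d + 7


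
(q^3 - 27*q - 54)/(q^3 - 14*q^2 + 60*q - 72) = (q^2 + 6*q + 9)/(q^2 - 8*q + 12)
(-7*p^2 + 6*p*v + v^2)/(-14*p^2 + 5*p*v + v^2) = (p - v)/(2*p - v)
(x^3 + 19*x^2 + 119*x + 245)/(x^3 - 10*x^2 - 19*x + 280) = (x^2 + 14*x + 49)/(x^2 - 15*x + 56)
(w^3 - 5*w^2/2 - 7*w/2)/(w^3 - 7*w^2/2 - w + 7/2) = w/(w - 1)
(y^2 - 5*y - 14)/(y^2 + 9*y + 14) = (y - 7)/(y + 7)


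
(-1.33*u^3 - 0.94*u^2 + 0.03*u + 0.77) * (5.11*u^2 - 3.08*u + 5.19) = -6.7963*u^5 - 0.707*u^4 - 3.8542*u^3 - 1.0363*u^2 - 2.2159*u + 3.9963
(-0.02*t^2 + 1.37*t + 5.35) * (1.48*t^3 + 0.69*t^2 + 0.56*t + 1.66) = -0.0296*t^5 + 2.0138*t^4 + 8.8521*t^3 + 4.4255*t^2 + 5.2702*t + 8.881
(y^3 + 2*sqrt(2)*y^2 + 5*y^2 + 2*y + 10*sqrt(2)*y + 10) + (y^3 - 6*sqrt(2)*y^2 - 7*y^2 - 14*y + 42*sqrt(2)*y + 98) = 2*y^3 - 4*sqrt(2)*y^2 - 2*y^2 - 12*y + 52*sqrt(2)*y + 108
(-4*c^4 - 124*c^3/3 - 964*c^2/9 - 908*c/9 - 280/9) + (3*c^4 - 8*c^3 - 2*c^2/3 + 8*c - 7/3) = -c^4 - 148*c^3/3 - 970*c^2/9 - 836*c/9 - 301/9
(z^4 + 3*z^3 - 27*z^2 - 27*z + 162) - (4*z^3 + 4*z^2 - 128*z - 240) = z^4 - z^3 - 31*z^2 + 101*z + 402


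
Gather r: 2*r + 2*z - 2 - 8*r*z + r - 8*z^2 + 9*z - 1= r*(3 - 8*z) - 8*z^2 + 11*z - 3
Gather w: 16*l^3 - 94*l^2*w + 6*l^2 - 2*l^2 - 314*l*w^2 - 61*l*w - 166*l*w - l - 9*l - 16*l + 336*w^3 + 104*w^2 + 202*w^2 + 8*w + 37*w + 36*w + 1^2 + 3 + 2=16*l^3 + 4*l^2 - 26*l + 336*w^3 + w^2*(306 - 314*l) + w*(-94*l^2 - 227*l + 81) + 6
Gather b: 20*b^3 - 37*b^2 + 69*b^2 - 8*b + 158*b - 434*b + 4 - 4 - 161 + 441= 20*b^3 + 32*b^2 - 284*b + 280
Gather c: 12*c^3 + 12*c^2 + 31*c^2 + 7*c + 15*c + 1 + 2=12*c^3 + 43*c^2 + 22*c + 3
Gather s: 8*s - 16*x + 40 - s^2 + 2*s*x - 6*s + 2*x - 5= -s^2 + s*(2*x + 2) - 14*x + 35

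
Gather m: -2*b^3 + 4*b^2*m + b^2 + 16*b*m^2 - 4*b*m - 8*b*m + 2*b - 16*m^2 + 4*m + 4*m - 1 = -2*b^3 + b^2 + 2*b + m^2*(16*b - 16) + m*(4*b^2 - 12*b + 8) - 1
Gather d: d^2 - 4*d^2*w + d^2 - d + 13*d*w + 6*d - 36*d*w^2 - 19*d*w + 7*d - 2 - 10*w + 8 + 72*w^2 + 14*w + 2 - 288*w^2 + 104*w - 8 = d^2*(2 - 4*w) + d*(-36*w^2 - 6*w + 12) - 216*w^2 + 108*w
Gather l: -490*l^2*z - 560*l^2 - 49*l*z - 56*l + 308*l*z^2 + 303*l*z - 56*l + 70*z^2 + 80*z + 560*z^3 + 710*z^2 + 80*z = l^2*(-490*z - 560) + l*(308*z^2 + 254*z - 112) + 560*z^3 + 780*z^2 + 160*z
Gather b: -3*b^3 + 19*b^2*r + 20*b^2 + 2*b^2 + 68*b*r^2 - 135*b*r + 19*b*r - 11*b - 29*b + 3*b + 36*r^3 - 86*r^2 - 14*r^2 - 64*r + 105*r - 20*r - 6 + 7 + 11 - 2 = -3*b^3 + b^2*(19*r + 22) + b*(68*r^2 - 116*r - 37) + 36*r^3 - 100*r^2 + 21*r + 10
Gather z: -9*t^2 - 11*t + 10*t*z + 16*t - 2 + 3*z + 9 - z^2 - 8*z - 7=-9*t^2 + 5*t - z^2 + z*(10*t - 5)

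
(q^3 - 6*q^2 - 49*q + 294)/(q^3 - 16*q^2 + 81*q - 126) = (q + 7)/(q - 3)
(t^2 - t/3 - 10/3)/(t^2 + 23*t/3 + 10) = (t - 2)/(t + 6)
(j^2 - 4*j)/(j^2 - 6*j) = (j - 4)/(j - 6)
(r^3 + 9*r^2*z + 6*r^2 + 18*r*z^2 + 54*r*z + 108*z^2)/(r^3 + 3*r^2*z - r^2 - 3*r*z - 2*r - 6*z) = (r^2 + 6*r*z + 6*r + 36*z)/(r^2 - r - 2)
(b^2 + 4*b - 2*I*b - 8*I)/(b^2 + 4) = (b + 4)/(b + 2*I)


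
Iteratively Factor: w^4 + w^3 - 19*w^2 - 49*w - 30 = (w - 5)*(w^3 + 6*w^2 + 11*w + 6) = (w - 5)*(w + 3)*(w^2 + 3*w + 2) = (w - 5)*(w + 1)*(w + 3)*(w + 2)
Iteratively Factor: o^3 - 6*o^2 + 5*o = (o - 5)*(o^2 - o) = o*(o - 5)*(o - 1)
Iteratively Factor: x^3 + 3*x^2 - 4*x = (x + 4)*(x^2 - x) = (x - 1)*(x + 4)*(x)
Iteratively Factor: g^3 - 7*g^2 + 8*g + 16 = (g - 4)*(g^2 - 3*g - 4) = (g - 4)*(g + 1)*(g - 4)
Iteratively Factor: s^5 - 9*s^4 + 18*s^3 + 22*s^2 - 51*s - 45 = (s - 3)*(s^4 - 6*s^3 + 22*s + 15) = (s - 5)*(s - 3)*(s^3 - s^2 - 5*s - 3) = (s - 5)*(s - 3)^2*(s^2 + 2*s + 1) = (s - 5)*(s - 3)^2*(s + 1)*(s + 1)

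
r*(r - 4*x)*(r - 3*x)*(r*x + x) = r^4*x - 7*r^3*x^2 + r^3*x + 12*r^2*x^3 - 7*r^2*x^2 + 12*r*x^3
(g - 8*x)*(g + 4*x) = g^2 - 4*g*x - 32*x^2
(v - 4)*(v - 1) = v^2 - 5*v + 4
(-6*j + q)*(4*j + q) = -24*j^2 - 2*j*q + q^2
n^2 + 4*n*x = n*(n + 4*x)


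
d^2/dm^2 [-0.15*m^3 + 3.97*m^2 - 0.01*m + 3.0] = 7.94 - 0.9*m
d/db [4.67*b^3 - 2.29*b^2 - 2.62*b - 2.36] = 14.01*b^2 - 4.58*b - 2.62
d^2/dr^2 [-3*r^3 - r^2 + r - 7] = -18*r - 2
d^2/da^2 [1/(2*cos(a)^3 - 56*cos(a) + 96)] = ((3*cos(a)^2 - 28)^2*sin(a)^2 + (9*cos(a)^2 - 34)*(cos(a)^3 - 28*cos(a) + 48)*cos(a)/2)/(cos(a)^3 - 28*cos(a) + 48)^3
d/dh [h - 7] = 1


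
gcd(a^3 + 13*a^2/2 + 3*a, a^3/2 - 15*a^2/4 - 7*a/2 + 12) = 1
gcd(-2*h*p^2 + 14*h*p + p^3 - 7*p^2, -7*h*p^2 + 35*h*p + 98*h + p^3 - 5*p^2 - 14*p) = p - 7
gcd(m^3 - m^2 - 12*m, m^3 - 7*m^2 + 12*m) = m^2 - 4*m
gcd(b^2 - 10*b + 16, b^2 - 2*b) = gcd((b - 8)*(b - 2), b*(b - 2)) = b - 2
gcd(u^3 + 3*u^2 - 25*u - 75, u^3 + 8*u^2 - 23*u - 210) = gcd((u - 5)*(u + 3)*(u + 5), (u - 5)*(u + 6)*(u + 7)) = u - 5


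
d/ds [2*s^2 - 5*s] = 4*s - 5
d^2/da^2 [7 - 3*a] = 0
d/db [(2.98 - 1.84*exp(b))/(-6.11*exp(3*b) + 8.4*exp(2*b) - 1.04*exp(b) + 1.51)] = (-22.4848*exp(3*b) + 70.0794*exp(2*b) - 50.064*exp(b) + 0.3208)*exp(b)/(37.3321*exp(6*b) - 102.648*exp(5*b) + 83.2688*exp(4*b) - 35.9242*exp(3*b) + 26.4496*exp(2*b) - 3.1408*exp(b) + 2.2801)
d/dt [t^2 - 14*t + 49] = 2*t - 14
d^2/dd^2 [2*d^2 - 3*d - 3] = 4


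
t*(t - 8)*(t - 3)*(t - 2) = t^4 - 13*t^3 + 46*t^2 - 48*t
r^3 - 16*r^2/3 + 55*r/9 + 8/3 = (r - 3)*(r - 8/3)*(r + 1/3)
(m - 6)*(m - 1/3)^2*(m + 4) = m^4 - 8*m^3/3 - 203*m^2/9 + 142*m/9 - 8/3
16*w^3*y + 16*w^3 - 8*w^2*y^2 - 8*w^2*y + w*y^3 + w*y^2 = (-4*w + y)^2*(w*y + w)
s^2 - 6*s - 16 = (s - 8)*(s + 2)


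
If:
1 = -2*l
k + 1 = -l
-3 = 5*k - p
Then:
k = -1/2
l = -1/2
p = 1/2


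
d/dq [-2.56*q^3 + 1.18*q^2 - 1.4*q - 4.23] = -7.68*q^2 + 2.36*q - 1.4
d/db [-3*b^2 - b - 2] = -6*b - 1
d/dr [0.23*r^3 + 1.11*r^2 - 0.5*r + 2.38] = 0.69*r^2 + 2.22*r - 0.5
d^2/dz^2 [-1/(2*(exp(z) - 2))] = (-exp(z) - 2)*exp(z)/(2*(exp(z) - 2)^3)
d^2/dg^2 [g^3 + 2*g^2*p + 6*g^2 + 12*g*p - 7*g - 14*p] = 6*g + 4*p + 12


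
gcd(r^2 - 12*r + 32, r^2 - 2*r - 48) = r - 8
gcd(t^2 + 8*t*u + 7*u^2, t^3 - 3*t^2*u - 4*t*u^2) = t + u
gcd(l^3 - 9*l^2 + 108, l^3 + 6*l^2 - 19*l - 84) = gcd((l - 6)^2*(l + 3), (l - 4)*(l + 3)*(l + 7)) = l + 3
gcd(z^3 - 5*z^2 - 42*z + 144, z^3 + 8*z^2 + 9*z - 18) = z + 6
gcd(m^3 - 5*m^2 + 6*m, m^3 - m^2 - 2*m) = m^2 - 2*m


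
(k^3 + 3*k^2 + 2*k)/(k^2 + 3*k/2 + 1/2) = 2*k*(k + 2)/(2*k + 1)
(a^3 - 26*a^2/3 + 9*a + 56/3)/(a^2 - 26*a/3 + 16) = (a^2 - 6*a - 7)/(a - 6)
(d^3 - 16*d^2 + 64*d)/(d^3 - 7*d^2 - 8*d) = (d - 8)/(d + 1)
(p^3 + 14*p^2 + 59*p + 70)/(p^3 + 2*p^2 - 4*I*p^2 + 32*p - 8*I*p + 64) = (p^2 + 12*p + 35)/(p^2 - 4*I*p + 32)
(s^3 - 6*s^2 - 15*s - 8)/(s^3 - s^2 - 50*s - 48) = (s + 1)/(s + 6)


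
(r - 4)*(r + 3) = r^2 - r - 12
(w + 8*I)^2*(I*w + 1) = I*w^3 - 15*w^2 - 48*I*w - 64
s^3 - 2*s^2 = s^2*(s - 2)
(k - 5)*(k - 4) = k^2 - 9*k + 20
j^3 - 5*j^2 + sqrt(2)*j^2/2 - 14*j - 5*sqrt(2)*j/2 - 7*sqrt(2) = (j - 7)*(j + 2)*(j + sqrt(2)/2)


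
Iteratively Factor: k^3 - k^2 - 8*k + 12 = (k - 2)*(k^2 + k - 6) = (k - 2)*(k + 3)*(k - 2)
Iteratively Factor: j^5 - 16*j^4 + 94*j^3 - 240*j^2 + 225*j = (j - 5)*(j^4 - 11*j^3 + 39*j^2 - 45*j) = (j - 5)*(j - 3)*(j^3 - 8*j^2 + 15*j) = (j - 5)*(j - 3)^2*(j^2 - 5*j) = j*(j - 5)*(j - 3)^2*(j - 5)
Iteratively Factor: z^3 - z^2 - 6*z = (z + 2)*(z^2 - 3*z) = z*(z + 2)*(z - 3)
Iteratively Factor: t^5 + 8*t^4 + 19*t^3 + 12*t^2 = (t + 3)*(t^4 + 5*t^3 + 4*t^2) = t*(t + 3)*(t^3 + 5*t^2 + 4*t) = t^2*(t + 3)*(t^2 + 5*t + 4) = t^2*(t + 3)*(t + 4)*(t + 1)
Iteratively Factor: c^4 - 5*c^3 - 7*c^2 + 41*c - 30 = (c - 2)*(c^3 - 3*c^2 - 13*c + 15) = (c - 2)*(c - 1)*(c^2 - 2*c - 15) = (c - 5)*(c - 2)*(c - 1)*(c + 3)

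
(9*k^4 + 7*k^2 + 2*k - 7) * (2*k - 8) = 18*k^5 - 72*k^4 + 14*k^3 - 52*k^2 - 30*k + 56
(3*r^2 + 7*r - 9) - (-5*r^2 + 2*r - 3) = 8*r^2 + 5*r - 6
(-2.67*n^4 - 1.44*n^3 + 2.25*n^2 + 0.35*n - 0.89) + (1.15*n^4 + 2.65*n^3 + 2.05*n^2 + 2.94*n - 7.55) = -1.52*n^4 + 1.21*n^3 + 4.3*n^2 + 3.29*n - 8.44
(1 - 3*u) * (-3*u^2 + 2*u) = 9*u^3 - 9*u^2 + 2*u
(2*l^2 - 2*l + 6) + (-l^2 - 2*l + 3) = l^2 - 4*l + 9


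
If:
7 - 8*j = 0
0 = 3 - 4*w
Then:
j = 7/8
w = 3/4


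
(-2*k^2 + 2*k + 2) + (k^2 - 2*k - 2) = -k^2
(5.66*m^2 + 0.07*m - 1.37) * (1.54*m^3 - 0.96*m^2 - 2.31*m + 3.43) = 8.7164*m^5 - 5.3258*m^4 - 15.2516*m^3 + 20.5673*m^2 + 3.4048*m - 4.6991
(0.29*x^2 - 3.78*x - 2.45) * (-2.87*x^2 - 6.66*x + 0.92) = -0.8323*x^4 + 8.9172*x^3 + 32.4731*x^2 + 12.8394*x - 2.254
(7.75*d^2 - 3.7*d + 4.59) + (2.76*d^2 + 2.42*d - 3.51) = 10.51*d^2 - 1.28*d + 1.08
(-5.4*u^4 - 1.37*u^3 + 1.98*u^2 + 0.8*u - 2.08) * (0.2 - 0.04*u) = 0.216*u^5 - 1.0252*u^4 - 0.3532*u^3 + 0.364*u^2 + 0.2432*u - 0.416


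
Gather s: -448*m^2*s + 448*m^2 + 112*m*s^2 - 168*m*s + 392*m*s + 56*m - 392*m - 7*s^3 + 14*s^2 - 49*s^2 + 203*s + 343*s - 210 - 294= 448*m^2 - 336*m - 7*s^3 + s^2*(112*m - 35) + s*(-448*m^2 + 224*m + 546) - 504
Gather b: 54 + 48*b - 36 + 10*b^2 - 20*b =10*b^2 + 28*b + 18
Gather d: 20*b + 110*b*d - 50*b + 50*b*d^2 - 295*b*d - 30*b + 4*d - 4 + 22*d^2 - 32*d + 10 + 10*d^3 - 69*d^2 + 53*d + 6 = -60*b + 10*d^3 + d^2*(50*b - 47) + d*(25 - 185*b) + 12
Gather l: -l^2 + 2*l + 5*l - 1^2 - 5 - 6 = -l^2 + 7*l - 12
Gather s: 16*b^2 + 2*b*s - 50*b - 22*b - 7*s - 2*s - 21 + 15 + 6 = 16*b^2 - 72*b + s*(2*b - 9)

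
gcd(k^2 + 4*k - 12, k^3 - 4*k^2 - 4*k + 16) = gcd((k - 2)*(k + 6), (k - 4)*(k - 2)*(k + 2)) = k - 2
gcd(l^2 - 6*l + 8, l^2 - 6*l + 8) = l^2 - 6*l + 8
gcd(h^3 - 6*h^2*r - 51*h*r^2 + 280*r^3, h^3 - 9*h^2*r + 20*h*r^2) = -h + 5*r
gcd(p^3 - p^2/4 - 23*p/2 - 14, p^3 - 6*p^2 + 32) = p^2 - 2*p - 8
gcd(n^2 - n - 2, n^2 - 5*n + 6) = n - 2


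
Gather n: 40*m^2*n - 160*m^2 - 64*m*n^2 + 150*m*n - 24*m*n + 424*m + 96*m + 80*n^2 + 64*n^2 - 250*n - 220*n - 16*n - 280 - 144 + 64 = -160*m^2 + 520*m + n^2*(144 - 64*m) + n*(40*m^2 + 126*m - 486) - 360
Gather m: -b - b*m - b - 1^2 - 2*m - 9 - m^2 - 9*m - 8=-2*b - m^2 + m*(-b - 11) - 18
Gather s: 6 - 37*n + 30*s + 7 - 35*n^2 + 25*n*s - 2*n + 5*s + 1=-35*n^2 - 39*n + s*(25*n + 35) + 14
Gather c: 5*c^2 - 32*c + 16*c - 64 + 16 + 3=5*c^2 - 16*c - 45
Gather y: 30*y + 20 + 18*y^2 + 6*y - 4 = 18*y^2 + 36*y + 16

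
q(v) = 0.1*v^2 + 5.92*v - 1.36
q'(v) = 0.2*v + 5.92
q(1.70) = 8.99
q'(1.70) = 6.26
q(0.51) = 1.69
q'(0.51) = 6.02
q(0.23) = 0.01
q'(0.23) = 5.97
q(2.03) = 11.07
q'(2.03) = 6.33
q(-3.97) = -23.29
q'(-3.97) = 5.13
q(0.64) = 2.47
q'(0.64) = 6.05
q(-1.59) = -10.52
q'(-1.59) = 5.60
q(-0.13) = -2.13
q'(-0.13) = 5.89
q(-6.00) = -33.28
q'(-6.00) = 4.72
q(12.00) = 84.08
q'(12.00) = 8.32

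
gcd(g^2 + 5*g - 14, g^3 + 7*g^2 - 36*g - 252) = g + 7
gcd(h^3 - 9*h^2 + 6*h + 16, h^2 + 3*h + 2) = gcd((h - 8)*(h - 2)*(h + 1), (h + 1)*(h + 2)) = h + 1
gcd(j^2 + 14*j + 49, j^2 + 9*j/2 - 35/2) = j + 7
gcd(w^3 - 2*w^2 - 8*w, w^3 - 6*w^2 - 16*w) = w^2 + 2*w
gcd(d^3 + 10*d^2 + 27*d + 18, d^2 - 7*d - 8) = d + 1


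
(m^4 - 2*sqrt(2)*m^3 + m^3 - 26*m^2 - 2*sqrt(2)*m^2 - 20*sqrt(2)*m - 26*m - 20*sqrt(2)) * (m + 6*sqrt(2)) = m^5 + m^4 + 4*sqrt(2)*m^4 - 50*m^3 + 4*sqrt(2)*m^3 - 176*sqrt(2)*m^2 - 50*m^2 - 176*sqrt(2)*m - 240*m - 240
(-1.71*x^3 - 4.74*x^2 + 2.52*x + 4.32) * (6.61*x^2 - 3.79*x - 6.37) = -11.3031*x^5 - 24.8505*x^4 + 45.5145*x^3 + 49.1982*x^2 - 32.4252*x - 27.5184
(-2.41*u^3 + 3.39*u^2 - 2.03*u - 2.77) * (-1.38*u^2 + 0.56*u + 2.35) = 3.3258*u^5 - 6.0278*u^4 - 0.963700000000001*u^3 + 10.6523*u^2 - 6.3217*u - 6.5095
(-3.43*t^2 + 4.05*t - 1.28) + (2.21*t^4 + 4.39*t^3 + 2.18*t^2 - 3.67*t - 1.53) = 2.21*t^4 + 4.39*t^3 - 1.25*t^2 + 0.38*t - 2.81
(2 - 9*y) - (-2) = 4 - 9*y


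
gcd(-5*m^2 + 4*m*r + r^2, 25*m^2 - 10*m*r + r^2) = 1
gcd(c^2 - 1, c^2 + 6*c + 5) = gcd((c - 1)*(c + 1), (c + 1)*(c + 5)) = c + 1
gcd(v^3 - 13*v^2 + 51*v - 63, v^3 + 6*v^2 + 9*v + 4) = 1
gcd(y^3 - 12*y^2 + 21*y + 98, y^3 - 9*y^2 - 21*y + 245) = y^2 - 14*y + 49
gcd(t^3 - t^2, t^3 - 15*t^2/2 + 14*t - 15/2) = t - 1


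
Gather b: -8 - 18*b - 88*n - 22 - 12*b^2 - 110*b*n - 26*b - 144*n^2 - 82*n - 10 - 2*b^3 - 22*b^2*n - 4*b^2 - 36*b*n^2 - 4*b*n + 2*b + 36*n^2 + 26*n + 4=-2*b^3 + b^2*(-22*n - 16) + b*(-36*n^2 - 114*n - 42) - 108*n^2 - 144*n - 36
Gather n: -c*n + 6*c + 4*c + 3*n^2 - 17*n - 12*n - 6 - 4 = 10*c + 3*n^2 + n*(-c - 29) - 10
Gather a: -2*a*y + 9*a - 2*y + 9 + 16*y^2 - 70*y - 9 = a*(9 - 2*y) + 16*y^2 - 72*y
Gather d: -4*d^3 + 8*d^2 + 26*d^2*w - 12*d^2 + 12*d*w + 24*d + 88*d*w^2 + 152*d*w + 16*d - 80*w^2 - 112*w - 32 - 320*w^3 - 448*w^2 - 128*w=-4*d^3 + d^2*(26*w - 4) + d*(88*w^2 + 164*w + 40) - 320*w^3 - 528*w^2 - 240*w - 32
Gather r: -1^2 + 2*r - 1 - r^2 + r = -r^2 + 3*r - 2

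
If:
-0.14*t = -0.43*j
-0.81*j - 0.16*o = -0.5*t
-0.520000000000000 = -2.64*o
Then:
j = 0.04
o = 0.20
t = 0.13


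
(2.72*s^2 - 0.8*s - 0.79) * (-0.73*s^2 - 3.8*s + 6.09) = -1.9856*s^4 - 9.752*s^3 + 20.1815*s^2 - 1.87*s - 4.8111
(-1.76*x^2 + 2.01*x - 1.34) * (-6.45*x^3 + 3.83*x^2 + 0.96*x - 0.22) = 11.352*x^5 - 19.7053*x^4 + 14.6517*x^3 - 2.8154*x^2 - 1.7286*x + 0.2948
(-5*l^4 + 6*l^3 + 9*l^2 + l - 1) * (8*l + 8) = -40*l^5 + 8*l^4 + 120*l^3 + 80*l^2 - 8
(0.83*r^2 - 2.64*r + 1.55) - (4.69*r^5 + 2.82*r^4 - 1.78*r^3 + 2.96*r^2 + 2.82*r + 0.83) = -4.69*r^5 - 2.82*r^4 + 1.78*r^3 - 2.13*r^2 - 5.46*r + 0.72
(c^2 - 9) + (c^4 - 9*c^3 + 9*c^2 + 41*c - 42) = c^4 - 9*c^3 + 10*c^2 + 41*c - 51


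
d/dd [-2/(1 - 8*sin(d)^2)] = -16*sin(2*d)/(4*cos(2*d) - 3)^2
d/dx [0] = 0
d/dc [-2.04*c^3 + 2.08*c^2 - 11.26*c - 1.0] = -6.12*c^2 + 4.16*c - 11.26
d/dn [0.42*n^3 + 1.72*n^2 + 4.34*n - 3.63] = 1.26*n^2 + 3.44*n + 4.34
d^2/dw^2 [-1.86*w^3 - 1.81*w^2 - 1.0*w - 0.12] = -11.16*w - 3.62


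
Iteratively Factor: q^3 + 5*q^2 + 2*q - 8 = (q + 4)*(q^2 + q - 2) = (q + 2)*(q + 4)*(q - 1)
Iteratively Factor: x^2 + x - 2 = (x - 1)*(x + 2)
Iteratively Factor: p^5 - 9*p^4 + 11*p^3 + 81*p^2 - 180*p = (p)*(p^4 - 9*p^3 + 11*p^2 + 81*p - 180) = p*(p - 5)*(p^3 - 4*p^2 - 9*p + 36) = p*(p - 5)*(p + 3)*(p^2 - 7*p + 12) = p*(p - 5)*(p - 3)*(p + 3)*(p - 4)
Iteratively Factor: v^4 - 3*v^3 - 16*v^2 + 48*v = (v - 4)*(v^3 + v^2 - 12*v) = (v - 4)*(v - 3)*(v^2 + 4*v) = (v - 4)*(v - 3)*(v + 4)*(v)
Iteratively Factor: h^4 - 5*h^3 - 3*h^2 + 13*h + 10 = (h + 1)*(h^3 - 6*h^2 + 3*h + 10) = (h - 5)*(h + 1)*(h^2 - h - 2) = (h - 5)*(h + 1)^2*(h - 2)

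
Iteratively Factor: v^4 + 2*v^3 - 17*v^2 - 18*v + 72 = (v + 4)*(v^3 - 2*v^2 - 9*v + 18) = (v - 3)*(v + 4)*(v^2 + v - 6) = (v - 3)*(v - 2)*(v + 4)*(v + 3)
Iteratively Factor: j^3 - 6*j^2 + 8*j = (j - 4)*(j^2 - 2*j) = j*(j - 4)*(j - 2)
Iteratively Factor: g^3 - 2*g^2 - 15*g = (g - 5)*(g^2 + 3*g) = (g - 5)*(g + 3)*(g)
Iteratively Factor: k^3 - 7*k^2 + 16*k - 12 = (k - 2)*(k^2 - 5*k + 6) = (k - 3)*(k - 2)*(k - 2)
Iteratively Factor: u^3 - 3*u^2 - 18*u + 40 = (u - 2)*(u^2 - u - 20) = (u - 2)*(u + 4)*(u - 5)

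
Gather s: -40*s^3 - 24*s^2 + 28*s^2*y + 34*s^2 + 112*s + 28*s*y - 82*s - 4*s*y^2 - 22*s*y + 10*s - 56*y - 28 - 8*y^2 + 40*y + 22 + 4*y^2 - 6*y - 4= -40*s^3 + s^2*(28*y + 10) + s*(-4*y^2 + 6*y + 40) - 4*y^2 - 22*y - 10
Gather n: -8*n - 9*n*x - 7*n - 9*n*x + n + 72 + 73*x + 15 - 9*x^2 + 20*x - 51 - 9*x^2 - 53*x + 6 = n*(-18*x - 14) - 18*x^2 + 40*x + 42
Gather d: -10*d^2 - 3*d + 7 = -10*d^2 - 3*d + 7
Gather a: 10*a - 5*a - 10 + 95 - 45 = 5*a + 40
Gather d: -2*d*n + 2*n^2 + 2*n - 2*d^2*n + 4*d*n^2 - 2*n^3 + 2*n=-2*d^2*n + d*(4*n^2 - 2*n) - 2*n^3 + 2*n^2 + 4*n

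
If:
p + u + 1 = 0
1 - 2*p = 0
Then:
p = 1/2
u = -3/2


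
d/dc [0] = 0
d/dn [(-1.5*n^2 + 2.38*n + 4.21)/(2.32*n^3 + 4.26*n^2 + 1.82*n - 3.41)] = (3.48*n^4 - 11.0432*n^3 - 42.1704*n^2 - 25.6392*n - 15.778)/(5.3824*n^6 + 19.7664*n^5 + 26.5924*n^4 - 0.316000000000001*n^3 - 25.7408*n^2 - 12.4124*n + 11.6281)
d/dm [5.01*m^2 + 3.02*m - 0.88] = 10.02*m + 3.02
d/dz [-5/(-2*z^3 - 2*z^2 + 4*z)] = 5*(-3*z^2 - 2*z + 2)/(2*z^2*(z^2 + z - 2)^2)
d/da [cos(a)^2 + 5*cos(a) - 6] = -(2*cos(a) + 5)*sin(a)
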